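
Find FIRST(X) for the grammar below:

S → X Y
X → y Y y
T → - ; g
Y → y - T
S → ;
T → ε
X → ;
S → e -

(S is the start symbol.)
To compute FIRST(X), examine every production with X on the left-hand side, reading each right-hand side left to right until a non-nullable symbol is reached.

From X → y Y y:
  - y is a terminal: add 'y' and stop
From X → ;:
  - ';' is a terminal: add ';' and stop

Collecting: FIRST(X) = { ';', 'y' }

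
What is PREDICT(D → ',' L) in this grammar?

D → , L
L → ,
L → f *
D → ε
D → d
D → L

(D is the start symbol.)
{ ',' }

PREDICT(D → ',' L) = (FIRST(RHS) \ {ε}) ∪ (FOLLOW(D) if ε ∈ FIRST(RHS), i.e. RHS ⇒* ε)
FIRST(',' L) = { ',' }
ε ∉ FIRST(',' L), so FOLLOW(D) is not added.
PREDICT(D → ',' L) = { ',' }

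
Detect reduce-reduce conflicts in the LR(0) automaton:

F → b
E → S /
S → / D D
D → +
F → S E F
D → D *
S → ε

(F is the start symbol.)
A reduce-reduce conflict occurs when an LR(0) state has two complete items [A → α .] and [B → β .] — both call for a reduction, and with no lookahead the parser cannot choose between them.

Augment with F' → F and build the canonical LR(0) collection (I0 = CLOSURE({[F' → . F]}), then GOTO on every symbol after a dot until no new states appear). It has 13 states:
  I0: { [F → . S E F], [F → . b], [F' → . F], [S → . / D D], [S → .] }  — shift, reduce
  I1: { [D → . +], [D → . D *], [S → / . D D] }  — shift
  I2: { [F' → F .] }  — accept
  I3: { [E → . S /], [F → S . E F], [S → . / D D], [S → .] }  — shift, reduce
  I4: { [F → b .] }  — reduce
  I5: { [F → . S E F], [F → . b], [F → S E . F], [S → . / D D], [S → .] }  — shift, reduce
  I6: { [E → S . /] }  — shift
  I7: { [E → S / .] }  — reduce
  I8: { [F → S E F .] }  — reduce
  I9: { [D → + .] }  — reduce
  I10: { [D → . +], [D → . D *], [D → D . *], [S → / D . D] }  — shift
  I11: { [D → D * .] }  — reduce
  I12: { [D → D . *], [S → / D D .] }  — shift, reduce

No state contains more than one complete item.

Answer: No reduce-reduce conflicts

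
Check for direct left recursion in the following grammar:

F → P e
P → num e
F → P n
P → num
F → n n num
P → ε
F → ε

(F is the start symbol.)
No direct left recursion

F → P e: starts with P
P → num e: starts with num
F → P n: starts with P
P → num: starts with num
F → n n num: starts with n
P → ε: starts with ε
F → ε: starts with ε

No direct left recursion found.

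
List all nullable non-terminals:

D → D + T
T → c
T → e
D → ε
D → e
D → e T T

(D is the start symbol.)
ε-productions: D → ε
So D is immediately nullable.
No further non-terminal can be added: every production for the remaining non-terminals contains a terminal or a non-nullable non-terminal.
Nullable = { 'D' }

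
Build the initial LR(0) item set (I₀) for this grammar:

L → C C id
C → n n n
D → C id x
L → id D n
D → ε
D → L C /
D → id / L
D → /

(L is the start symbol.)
{ [C → . n n n], [L → . C C id], [L → . id D n], [L' → . L] }

First, augment the grammar with L' → L
I₀ = CLOSURE({ [L' → . L] }):
  [L' → . L] has the dot before L: add [L → . C C id], [L → . id D n]
  [L → . C C id] has the dot before C: add [C → . n n n]
No further items can be added.

I₀ = { [C → . n n n], [L → . C C id], [L → . id D n], [L' → . L] }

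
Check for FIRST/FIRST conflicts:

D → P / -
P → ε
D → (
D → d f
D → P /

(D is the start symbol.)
FIRST sets of the non-terminals at (or reachable through a nullable prefix from) the front of some alternative:
  FIRST(P) = { ε }

Productions for D:
  D → P / -: FIRST = { '/' }
  D → (: FIRST = { '(' }
  D → d f: FIRST = { 'd' }
  D → P /: FIRST = { '/' }
P has only one production, so no FIRST/FIRST conflict is possible there.

Conflict for D: D → P / - and D → P /
  Overlap: { '/' }

Answer: Yes. D → P '/' '-' / D → P '/' on { '/' }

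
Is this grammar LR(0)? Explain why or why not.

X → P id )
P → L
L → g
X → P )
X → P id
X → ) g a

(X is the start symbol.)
No. Shift-reduce conflict between [X → P id .] and [X → P id . )]

A grammar is LR(0) if no state in the canonical LR(0) collection has:
  - both a shift item (dot before a terminal) and a complete item (shift-reduce conflict), or
  - two or more complete items (reduce-reduce conflict; the accept item [X' → X .] counts as a complete item here).

Augment with X' → X and build the canonical LR(0) collection (I0 = CLOSURE({[X' → . X]}), then GOTO on every symbol after a dot until no new states appear). It has 11 states:
  I0: { [L → . g], [P → . L], [X → . ) g a], [X → . P )], [X → . P id )], [X → . P id], [X' → . X] }  — shift
  I1: { [X → ) . g a] }  — shift
  I2: { [P → L .] }  — reduce
  I3: { [X → P . )], [X → P . id )], [X → P . id] }  — shift
  I4: { [X' → X .] }  — accept
  I5: { [L → g .] }  — reduce
  I6: { [X → P ) .] }  — reduce
  I7: { [X → P id . )], [X → P id .] }  — shift, reduce
  I8: { [X → P id ) .] }  — reduce
  I9: { [X → ) g . a] }  — shift
  I10: { [X → ) g a .] }  — reduce

Conflict in state I7:
  Shift-reduce conflict between [X → P id .] and [X → P id . )]
So the grammar is NOT LR(0).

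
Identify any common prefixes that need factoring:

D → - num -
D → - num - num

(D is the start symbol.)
Yes, D has productions with common prefix '- num -'

Left-factoring is needed when two productions for the same non-terminal
share a common prefix on the right-hand side.

Productions for D:
  D → - num -
  D → - num - num

Found common prefix '- num -' in productions for D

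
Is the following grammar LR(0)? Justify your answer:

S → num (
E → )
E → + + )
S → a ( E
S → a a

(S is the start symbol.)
Augment with S' → S and build the canonical LR(0) collection (I0 = CLOSURE({[S' → . S]}), then GOTO on every symbol after a dot until no new states appear). It has 12 states:
  I0: { [S → . a ( E], [S → . a a], [S → . num (], [S' → . S] }  — shift
  I1: { [S' → S .] }  — accept
  I2: { [S → a . ( E], [S → a . a] }  — shift
  I3: { [S → num . (] }  — shift
  I4: { [S → num ( .] }  — reduce
  I5: { [E → . )], [E → . + + )], [S → a ( . E] }  — shift
  I6: { [S → a a .] }  — reduce
  I7: { [E → ) .] }  — reduce
  I8: { [E → + . + )] }  — shift
  I9: { [S → a ( E .] }  — reduce
  I10: { [E → + + . )] }  — shift
  I11: { [E → + + ) .] }  — reduce

Every state is either a pure shift/goto state or contains exactly one complete item and nothing to shift — no conflicts. The grammar is LR(0).

Answer: Yes, the grammar is LR(0)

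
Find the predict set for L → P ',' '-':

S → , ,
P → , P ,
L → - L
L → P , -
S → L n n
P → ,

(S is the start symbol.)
{ ',' }

PREDICT(L → P ',' '-') = (FIRST(RHS) \ {ε}) ∪ (FOLLOW(L) if ε ∈ FIRST(RHS), i.e. RHS ⇒* ε)
FIRST(P) = { ',' }
FIRST(P ',' '-') = { ',' }
ε ∉ FIRST(P ',' '-'), so FOLLOW(L) is not added.
PREDICT(L → P ',' '-') = { ',' }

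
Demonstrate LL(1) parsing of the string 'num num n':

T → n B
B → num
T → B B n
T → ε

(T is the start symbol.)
Stack is shown with the top on the left.

Stack      Input        Action
------------------------------
T $        num num n $  output T → B B n
B B n $    num num n $  output B → num
num B n $  num num n $  match 'num'
B n $      num n $      output B → num
num n $    num n $      match 'num'
n $        n $          match 'n'
$          $            accept

The string is accepted.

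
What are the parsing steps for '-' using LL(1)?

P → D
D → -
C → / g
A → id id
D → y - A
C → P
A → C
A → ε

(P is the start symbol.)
LL(1) parsing maintains a stack (initially the start symbol over $) and the input. At each step: if the stack top is a terminal, match it against the current input token; if it is a non-terminal N, replace it with the RHS of M[N, lookahead] (the unique production whose predict set contains the lookahead).

Stack is shown with the top on the left.

Stack  Input  Action
--------------------
P $    - $    output P → D
D $    - $    output D → -
- $    - $    match '-'
$      $      accept

The string is accepted.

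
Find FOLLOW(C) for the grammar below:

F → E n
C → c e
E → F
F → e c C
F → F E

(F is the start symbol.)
{ $, 'e', 'n' }

To compute FOLLOW(C), find every occurrence of C on a right-hand side N → α C β: add FIRST(β) \ {ε}, and if β is empty or nullable also add FOLLOW(N). Iterate to a fixed point.

In F → e c C: C is at the end, add FOLLOW(F)

The FOLLOW sets referred to above (computed the same way, to a fixed point):
  FOLLOW(F) = { $, 'e', 'n' }

Taking the union: FOLLOW(C) = { $, 'e', 'n' }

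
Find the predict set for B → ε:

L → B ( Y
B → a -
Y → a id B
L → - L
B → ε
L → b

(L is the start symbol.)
{ $, '(' }

PREDICT(B → ε) = (FIRST(RHS) \ {ε}) ∪ (FOLLOW(B) if ε ∈ FIRST(RHS), i.e. RHS ⇒* ε)
The right-hand side is ε (FIRST(ε) = { ε }), so the predict set is FOLLOW(B) = { $, '(' }
PREDICT(B → ε) = { $, '(' }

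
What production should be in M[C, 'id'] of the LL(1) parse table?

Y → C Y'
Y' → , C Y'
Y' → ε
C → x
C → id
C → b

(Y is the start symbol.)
C → id

To find M[C, 'id'], we find productions for C where 'id' is in the predict set (PREDICT(N → α) = (FIRST(α) \ {ε}) ∪ (FOLLOW(N) if α ⇒* ε)).

C → x: PREDICT = { 'x' }
C → id: PREDICT = { 'id' }
  'id' is in predict set, so this production goes in M[C, 'id']
C → b: PREDICT = { 'b' }

M[C, 'id'] = C → id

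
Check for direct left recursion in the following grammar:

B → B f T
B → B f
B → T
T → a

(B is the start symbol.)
Yes, B is left-recursive

Direct left recursion occurs when N → N α for some non-terminal N (the right-hand side begins with the left-hand side itself).

B → B f T: LEFT RECURSIVE (starts with B)
B → B f: LEFT RECURSIVE (starts with B)
B → T: starts with T
T → a: starts with a

The grammar has direct left recursion on: B.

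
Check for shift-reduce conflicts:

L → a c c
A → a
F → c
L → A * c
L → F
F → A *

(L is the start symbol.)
Yes — I4: [A → a .] vs [L → a . c c]; I8: [F → A * .] vs [L → A * . c]

A shift-reduce conflict occurs when an LR(0) state has both:
  - a complete (reduce) item [A → α .] (dot at the end), and
  - a shift item [B → β . c γ] (dot before a terminal).

Augment with L' → L and build the canonical LR(0) collection (I0 = CLOSURE({[L' → . L]}), then GOTO on every symbol after a dot until no new states appear). It has 10 states:
  I0: { [A → . a], [F → . A *], [F → . c], [L → . A * c], [L → . F], [L → . a c c], [L' → . L] }  — shift
  I1: { [F → A . *], [L → A . * c] }  — shift
  I2: { [L → F .] }  — reduce
  I3: { [L' → L .] }  — accept
  I4: { [A → a .], [L → a . c c] }  — shift, reduce
  I5: { [F → c .] }  — reduce
  I6: { [L → a c . c] }  — shift
  I7: { [L → a c c .] }  — reduce
  I8: { [F → A * .], [L → A * . c] }  — shift, reduce
  I9: { [L → A * c .] }  — reduce

I4 contains reduce item [A → a .] and shift item [L → a . c c] — shift-reduce conflict.
I8 contains reduce item [F → A * .] and shift item [L → A * . c] — shift-reduce conflict.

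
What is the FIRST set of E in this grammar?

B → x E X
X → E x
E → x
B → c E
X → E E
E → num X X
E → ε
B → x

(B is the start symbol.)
{ 'num', 'x', ε }

To compute FIRST(E), examine every production with E on the left-hand side, reading each right-hand side left to right until a non-nullable symbol is reached.

From E → x:
  - x is a terminal: add 'x' and stop
From E → num X X:
  - num is a terminal: add 'num' and stop
From E → ε:
  - ε-production, so ε ∈ FIRST(E)

Collecting: FIRST(E) = { 'num', 'x', ε }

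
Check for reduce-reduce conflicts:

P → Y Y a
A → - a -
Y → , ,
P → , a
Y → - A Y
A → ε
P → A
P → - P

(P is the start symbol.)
A reduce-reduce conflict occurs when an LR(0) state has two complete items [A → α .] and [B → β .] — both call for a reduction, and with no lookahead the parser cannot choose between them.

Augment with P' → P and build the canonical LR(0) collection (I0 = CLOSURE({[P' → . P]}), then GOTO on every symbol after a dot until no new states appear). It has 19 states:
  I0: { [A → . - a -], [A → .], [P → . , a], [P → . - P], [P → . A], [P → . Y Y a], [P' → . P], [Y → . , ,], [Y → . - A Y] }  — shift, reduce
  I1: { [P → , . a], [Y → , . ,] }  — shift
  I2: { [A → - . a -], [A → . - a -], [A → .], [P → - . P], [P → . , a], [P → . - P], [P → . A], [P → . Y Y a], [Y → - . A Y], [Y → . , ,], [Y → . - A Y] }  — shift, reduce
  I3: { [P → A .] }  — reduce
  I4: { [P' → P .] }  — accept
  I5: { [P → Y . Y a], [Y → . , ,], [Y → . - A Y] }  — shift
  I6: { [Y → , . ,] }  — shift
  I7: { [A → . - a -], [A → .], [Y → - . A Y] }  — shift, reduce
  I8: { [P → Y Y . a] }  — shift
  I9: { [P → Y Y a .] }  — reduce
  I10: { [A → - . a -] }  — shift
  I11: { [Y → - A . Y], [Y → . , ,], [Y → . - A Y] }  — shift
  I12: { [Y → - A Y .] }  — reduce
  I13: { [A → - a . -] }  — shift
  I14: { [A → - a - .] }  — reduce
  I15: { [Y → , , .] }  — reduce
  I16: { [P → A .], [Y → - A . Y], [Y → . , ,], [Y → . - A Y] }  — shift, reduce
  I17: { [P → - P .] }  — reduce
  I18: { [P → , a .] }  — reduce

No state contains more than one complete item.

Answer: No reduce-reduce conflicts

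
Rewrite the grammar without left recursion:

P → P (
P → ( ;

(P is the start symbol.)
P → ( ; P'
P' → ( P'
P' → ε

P is directly left-recursive. The standard transformation for
  A → A α₁ | ... | A α_m | β₁ | ... | β_n
is
  A  → β₁ A' | ... | β_n A'
  A' → α₁ A' | ... | α_m A' | ε

P → ( ; becomes P → ( ; P'
P → P ( becomes P' → ( P'
Add P' → ε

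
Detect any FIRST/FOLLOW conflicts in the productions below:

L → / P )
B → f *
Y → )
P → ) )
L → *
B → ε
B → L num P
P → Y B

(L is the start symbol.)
Nullable non-terminals: B.
FIRST sets used below: FIRST(L) = { '*', '/' }

B: nullable alternative(s) B → ε; FOLLOW(B) = { ')' }
  B → f *: FIRST \ {ε} = { 'f' } — disjoint from FOLLOW(B)
  B → ε: FIRST \ {ε} = { } — this is the only nullable alternative, skip
  B → L num P: FIRST \ {ε} = { '*', '/' } — disjoint from FOLLOW(B)

L, P, Y have no nullable alternative, so no FIRST/FOLLOW check is needed there.

No FIRST/FOLLOW conflicts found.

Answer: No FIRST/FOLLOW conflicts.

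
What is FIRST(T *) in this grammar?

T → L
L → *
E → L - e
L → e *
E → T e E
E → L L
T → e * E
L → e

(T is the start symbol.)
FIRST sets of the non-terminals involved (from the grammar, by fixed-point iteration):
  FIRST(T) = { '*', 'e' }

To compute FIRST(T *), process the symbols left to right:
Symbol T is a non-terminal. Add FIRST(T) \ {ε} = { '*', 'e' }
T is not nullable (ε ∉ FIRST(T)), so stop here.
FIRST(T *) = { '*', 'e' }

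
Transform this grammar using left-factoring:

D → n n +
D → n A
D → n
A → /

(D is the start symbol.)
D → n D'
D' → n +
D' → A
D' → ε
A → /

Left-factoring transforms A → αβ₁ | αβ₂ into A → αA' and A' → β₁ | β₂
(α is the longest common prefix among the alternatives). Repeat until
no nonterminal has two alternatives with a common prefix.

Round 1: D has alternatives sharing prefix 'n'. Introduce D': D → n D'
  Add: D' → n +
  Add: D' → A
  Add: D' → ε

No remaining common prefixes — done.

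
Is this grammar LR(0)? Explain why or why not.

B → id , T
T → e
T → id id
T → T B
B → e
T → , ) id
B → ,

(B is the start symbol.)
No. Shift-reduce conflict between [B → id , T .] and [B → . ,]

Augment with B' → B and build the canonical LR(0) collection (I0 = CLOSURE({[B' → . B]}), then GOTO on every symbol after a dot until no new states appear). It has 14 states:
  I0: { [B → . ,], [B → . e], [B → . id , T], [B' → . B] }  — shift
  I1: { [B → , .] }  — reduce
  I2: { [B' → B .] }  — accept
  I3: { [B → e .] }  — reduce
  I4: { [B → id . , T] }  — shift
  I5: { [B → id , . T], [T → . , ) id], [T → . T B], [T → . e], [T → . id id] }  — shift
  I6: { [T → , . ) id] }  — shift
  I7: { [B → . ,], [B → . e], [B → . id , T], [B → id , T .], [T → T . B] }  — shift, reduce
  I8: { [T → e .] }  — reduce
  I9: { [T → id . id] }  — shift
  I10: { [T → id id .] }  — reduce
  I11: { [T → T B .] }  — reduce
  I12: { [T → , ) . id] }  — shift
  I13: { [T → , ) id .] }  — reduce

Conflict in state I7:
  Shift-reduce conflict between [B → id , T .] and [B → . ,]
So the grammar is NOT LR(0).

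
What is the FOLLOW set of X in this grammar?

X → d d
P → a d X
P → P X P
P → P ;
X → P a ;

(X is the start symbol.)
To compute FOLLOW(X), find every occurrence of X on a right-hand side N → α X β: add FIRST(β) \ {ε}, and if β is empty or nullable also add FOLLOW(N). Iterate to a fixed point.

X is the start symbol, so $ ∈ FOLLOW(X).
In P → a d X: X is at the end, add FOLLOW(P)
In P → P X P: X is followed by P, add FIRST(P) \ {ε} = { 'a' }

The FOLLOW sets referred to above (computed the same way, to a fixed point):
  FOLLOW(P) = { ';', 'a', 'd' }

Taking the union: FOLLOW(X) = { $, ';', 'a', 'd' }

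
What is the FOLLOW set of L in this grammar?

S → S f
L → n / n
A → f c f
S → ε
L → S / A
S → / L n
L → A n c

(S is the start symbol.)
To compute FOLLOW(L), find every occurrence of L on a right-hand side N → α L β: add FIRST(β) \ {ε}, and if β is empty or nullable also add FOLLOW(N). Iterate to a fixed point.

In S → / L n: L is followed by n, add FIRST(n) \ {ε} = { 'n' }

Taking the union: FOLLOW(L) = { 'n' }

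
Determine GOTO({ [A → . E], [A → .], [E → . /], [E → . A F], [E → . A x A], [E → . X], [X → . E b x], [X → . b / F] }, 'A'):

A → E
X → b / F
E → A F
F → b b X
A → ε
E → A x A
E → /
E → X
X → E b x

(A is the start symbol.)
{ [E → A . F], [E → A . x A], [F → . b b X] }

GOTO(I, 'A') = CLOSURE({ [A → αX.β] : [A → α.Xβ] ∈ I, X = 'A' })

Items with dot before 'A', with the dot advanced:
  [E → . A F] → [E → A . F]
  [E → . A x A] → [E → A . x A]
Closure of the advanced items:
  [E → A . F] has the dot before F: add [F → . b b X]

GOTO = { [E → A . F], [E → A . x A], [F → . b b X] }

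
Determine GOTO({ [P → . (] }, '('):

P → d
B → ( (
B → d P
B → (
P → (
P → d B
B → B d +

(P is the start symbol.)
{ [P → ( .] }

GOTO(I, '(') = CLOSURE({ [A → αX.β] : [A → α.Xβ] ∈ I, X = '(' })

Items with dot before '(', with the dot advanced:
  [P → . (] → [P → ( .]
Closure adds nothing (no advanced item has the dot before a non-terminal).

GOTO = { [P → ( .] }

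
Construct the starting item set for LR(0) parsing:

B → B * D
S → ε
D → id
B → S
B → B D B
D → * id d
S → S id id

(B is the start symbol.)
{ [B → . B * D], [B → . B D B], [B → . S], [B' → . B], [S → . S id id], [S → .] }

First, augment the grammar with B' → B
I₀ = CLOSURE({ [B' → . B] }):
  [B' → . B] has the dot before B: add [B → . B * D], [B → . S], [B → . B D B]
  [B → . S] has the dot before S: add [S → .], [S → . S id id]
No further items can be added.

I₀ = { [B → . B * D], [B → . B D B], [B → . S], [B' → . B], [S → . S id id], [S → .] }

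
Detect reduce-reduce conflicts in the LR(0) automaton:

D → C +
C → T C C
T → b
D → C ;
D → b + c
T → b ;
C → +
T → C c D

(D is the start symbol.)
Augment with D' → D and build the canonical LR(0) collection (I0 = CLOSURE({[D' → . D]}), then GOTO on every symbol after a dot until no new states appear). It has 16 states:
  I0: { [C → . +], [C → . T C C], [D → . C +], [D → . C ;], [D → . b + c], [D' → . D], [T → . C c D], [T → . b ;], [T → . b] }  — shift
  I1: { [C → + .] }  — reduce
  I2: { [D → C . +], [D → C . ;], [T → C . c D] }  — shift
  I3: { [D' → D .] }  — accept
  I4: { [C → . +], [C → . T C C], [C → T . C C], [T → . C c D], [T → . b ;], [T → . b] }  — shift
  I5: { [D → b . + c], [T → b . ;], [T → b .] }  — shift, reduce
  I6: { [D → b + . c] }  — shift
  I7: { [T → b ; .] }  — reduce
  I8: { [D → b + c .] }  — reduce
  I9: { [C → . +], [C → . T C C], [C → T C . C], [T → . C c D], [T → . b ;], [T → . b], [T → C . c D] }  — shift
  I10: { [T → b . ;], [T → b .] }  — shift, reduce
  I11: { [C → T C C .], [T → C . c D] }  — shift, reduce
  I12: { [C → . +], [C → . T C C], [D → . C +], [D → . C ;], [D → . b + c], [T → . C c D], [T → . b ;], [T → . b], [T → C c . D] }  — shift
  I13: { [T → C c D .] }  — reduce
  I14: { [D → C + .] }  — reduce
  I15: { [D → C ; .] }  — reduce

No state contains more than one complete item.

Answer: No reduce-reduce conflicts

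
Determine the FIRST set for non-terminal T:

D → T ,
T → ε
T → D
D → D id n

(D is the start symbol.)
{ ',', ε }

To compute FIRST(T), examine every production with T on the left-hand side, reading each right-hand side left to right until a non-nullable symbol is reached.

FIRST sets of the other non-terminals involved (by the same procedure, iterated to a fixed point):
  FIRST(D) = { ',' }

From T → ε:
  - ε-production, so ε ∈ FIRST(T)
From T → D:
  - D is a non-terminal: add FIRST(D) \ {ε} = { ',' }
    D is not nullable, so stop

Collecting: FIRST(T) = { ',', ε }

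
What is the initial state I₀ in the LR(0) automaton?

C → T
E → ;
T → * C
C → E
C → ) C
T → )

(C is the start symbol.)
First, augment the grammar with C' → C
I₀ = CLOSURE({ [C' → . C] }):
  [C' → . C] has the dot before C: add [C → . T], [C → . E], [C → . ) C]
  [C → . T] has the dot before T: add [T → . * C], [T → . )]
  [C → . E] has the dot before E: add [E → . ;]
No further items can be added.

I₀ = { [C → . ) C], [C → . E], [C → . T], [C' → . C], [E → . ;], [T → . )], [T → . * C] }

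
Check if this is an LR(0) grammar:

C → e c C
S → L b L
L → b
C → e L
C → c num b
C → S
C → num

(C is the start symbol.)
Yes, the grammar is LR(0)

A grammar is LR(0) if no state in the canonical LR(0) collection has:
  - both a shift item (dot before a terminal) and a complete item (shift-reduce conflict), or
  - two or more complete items (reduce-reduce conflict; the accept item [C' → C .] counts as a complete item here).

Augment with C' → C and build the canonical LR(0) collection (I0 = CLOSURE({[C' → . C]}), then GOTO on every symbol after a dot until no new states appear). It has 15 states:
  I0: { [C → . S], [C → . c num b], [C → . e L], [C → . e c C], [C → . num], [C' → . C], [L → . b], [S → . L b L] }  — shift
  I1: { [C' → C .] }  — accept
  I2: { [S → L . b L] }  — shift
  I3: { [C → S .] }  — reduce
  I4: { [L → b .] }  — reduce
  I5: { [C → c . num b] }  — shift
  I6: { [C → e . L], [C → e . c C], [L → . b] }  — shift
  I7: { [C → num .] }  — reduce
  I8: { [C → e L .] }  — reduce
  I9: { [C → . S], [C → . c num b], [C → . e L], [C → . e c C], [C → . num], [C → e c . C], [L → . b], [S → . L b L] }  — shift
  I10: { [C → e c C .] }  — reduce
  I11: { [C → c num . b] }  — shift
  I12: { [C → c num b .] }  — reduce
  I13: { [L → . b], [S → L b . L] }  — shift
  I14: { [S → L b L .] }  — reduce

Every state is either a pure shift/goto state or contains exactly one complete item and nothing to shift — no conflicts. The grammar is LR(0).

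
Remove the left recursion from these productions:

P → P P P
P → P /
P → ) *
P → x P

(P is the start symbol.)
P → ) * P'
P → x P P'
P' → P P P'
P' → / P'
P' → ε

P is directly left-recursive. The standard transformation for
  A → A α₁ | ... | A α_m | β₁ | ... | β_n
is
  A  → β₁ A' | ... | β_n A'
  A' → α₁ A' | ... | α_m A' | ε

P → ) * becomes P → ) * P'
P → x P becomes P → x P P'
P → P P P becomes P' → P P P'
P → P / becomes P' → / P'
Add P' → ε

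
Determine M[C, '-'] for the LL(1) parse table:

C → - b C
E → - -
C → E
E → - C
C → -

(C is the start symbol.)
To find M[C, '-'], we find productions for C where '-' is in the predict set (PREDICT(N → α) = (FIRST(α) \ {ε}) ∪ (FOLLOW(N) if α ⇒* ε)).

Relevant sets:
  FIRST(E) = { '-' }

C → - b C: PREDICT = { '-' }
  '-' is in predict set, so this production goes in M[C, '-']
C → E: PREDICT = { '-' }
  '-' is in predict set, so this production goes in M[C, '-']
C → -: PREDICT = { '-' }
  '-' is in predict set, so this production goes in M[C, '-']

M[C, '-'] = C → - b C, C → E, C → -  (a multiply-defined cell — the grammar is not LL(1))

Answer: C → - b C, C → E, C → -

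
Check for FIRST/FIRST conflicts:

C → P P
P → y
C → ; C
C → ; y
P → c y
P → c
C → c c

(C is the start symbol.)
FIRST sets of the non-terminals at (or reachable through a nullable prefix from) the front of some alternative:
  FIRST(P) = { 'c', 'y' }

Productions for C:
  C → P P: FIRST = { 'c', 'y' }
  C → ; C: FIRST = { ';' }
  C → ; y: FIRST = { ';' }
  C → c c: FIRST = { 'c' }
Productions for P:
  P → y: FIRST = { 'y' }
  P → c y: FIRST = { 'c' }
  P → c: FIRST = { 'c' }

Conflict for C: C → P P and C → c c
  Overlap: { 'c' }
Conflict for C: C → ; C and C → ; y
  Overlap: { ';' }
Conflict for P: P → c y and P → c
  Overlap: { 'c' }

Answer: Yes. C → P P / C → c c on { 'c' }; C → ';' C / C → ';' y on { ';' }; P → c y / P → c on { 'c' }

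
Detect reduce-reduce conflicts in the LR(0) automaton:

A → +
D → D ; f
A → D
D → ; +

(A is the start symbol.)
No reduce-reduce conflicts

A reduce-reduce conflict occurs when an LR(0) state has two complete items [A → α .] and [B → β .] — both call for a reduction, and with no lookahead the parser cannot choose between them.

Augment with A' → A and build the canonical LR(0) collection (I0 = CLOSURE({[A' → . A]}), then GOTO on every symbol after a dot until no new states appear). It has 8 states:
  I0: { [A → . +], [A → . D], [A' → . A], [D → . ; +], [D → . D ; f] }  — shift
  I1: { [A → + .] }  — reduce
  I2: { [D → ; . +] }  — shift
  I3: { [A' → A .] }  — accept
  I4: { [A → D .], [D → D . ; f] }  — shift, reduce
  I5: { [D → D ; . f] }  — shift
  I6: { [D → D ; f .] }  — reduce
  I7: { [D → ; + .] }  — reduce

No state contains more than one complete item.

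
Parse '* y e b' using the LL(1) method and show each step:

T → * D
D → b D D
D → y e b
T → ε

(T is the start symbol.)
LL(1) parsing maintains a stack (initially the start symbol over $) and the input. At each step: if the stack top is a terminal, match it against the current input token; if it is a non-terminal N, replace it with the RHS of M[N, lookahead] (the unique production whose predict set contains the lookahead).

Stack is shown with the top on the left.

Stack    Input      Action
--------------------------
T $      * y e b $  output T → * D
* D $    * y e b $  match '*'
D $      y e b $    output D → y e b
y e b $  y e b $    match 'y'
e b $    e b $      match 'e'
b $      b $        match 'b'
$        $          accept

The string is accepted.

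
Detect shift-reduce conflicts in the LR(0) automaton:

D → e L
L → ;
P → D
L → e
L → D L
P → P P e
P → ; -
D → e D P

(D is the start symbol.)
A shift-reduce conflict occurs when an LR(0) state has both:
  - a complete (reduce) item [A → α .] (dot at the end), and
  - a shift item [B → β . c γ] (dot before a terminal).

Augment with D' → D and build the canonical LR(0) collection (I0 = CLOSURE({[D' → . D]}), then GOTO on every symbol after a dot until no new states appear). It has 17 states:
  I0: { [D → . e D P], [D → . e L], [D' → . D] }  — shift
  I1: { [D' → D .] }  — accept
  I2: { [D → . e D P], [D → . e L], [D → e . D P], [D → e . L], [L → . ;], [L → . D L], [L → . e] }  — shift
  I3: { [L → ; .] }  — reduce
  I4: { [D → . e D P], [D → . e L], [D → e D . P], [L → . ;], [L → . D L], [L → . e], [L → D . L], [P → . ; -], [P → . D], [P → . P P e] }  — shift
  I5: { [D → e L .] }  — reduce
  I6: { [D → . e D P], [D → . e L], [D → e . D P], [D → e . L], [L → . ;], [L → . D L], [L → . e], [L → e .] }  — shift, reduce
  I7: { [L → ; .], [P → ; . -] }  — shift, reduce
  I8: { [D → . e D P], [D → . e L], [L → . ;], [L → . D L], [L → . e], [L → D . L], [P → D .] }  — shift, reduce
  I9: { [L → D L .] }  — reduce
  I10: { [D → . e D P], [D → . e L], [D → e D P .], [P → . ; -], [P → . D], [P → . P P e], [P → P . P e] }  — shift, reduce
  I11: { [P → ; . -] }  — shift
  I12: { [P → D .] }  — reduce
  I13: { [D → . e D P], [D → . e L], [P → . ; -], [P → . D], [P → . P P e], [P → P . P e], [P → P P . e] }  — shift
  I14: { [D → . e D P], [D → . e L], [D → e . D P], [D → e . L], [L → . ;], [L → . D L], [L → . e], [P → P P e .] }  — shift, reduce
  I15: { [P → ; - .] }  — reduce
  I16: { [D → . e D P], [D → . e L], [L → . ;], [L → . D L], [L → . e], [L → D . L] }  — shift

I6 contains reduce item [L → e .] and shift items [D → . e D P], [D → . e L], [L → . ;], [L → . e] — shift-reduce conflict.
I7 contains reduce item [L → ; .] and shift item [P → ; . -] — shift-reduce conflict.
I8 contains reduce item [P → D .] and shift items [D → . e D P], [D → . e L], [L → . ;], [L → . e] — shift-reduce conflict.
I10 contains reduce item [D → e D P .] and shift items [D → . e D P], [D → . e L], [P → . ; -] — shift-reduce conflict.
I14 contains reduce item [P → P P e .] and shift items [D → . e D P], [D → . e L], [L → . ;], [L → . e] — shift-reduce conflict.

Answer: Yes — I6: [L → e .] vs [D → . e D P]; I7: [L → ; .] vs [P → ; . -]; I8: [P → D .] vs [D → . e D P]; I10: [D → e D P .] vs [D → . e D P]; I14: [P → P P e .] vs [D → . e D P]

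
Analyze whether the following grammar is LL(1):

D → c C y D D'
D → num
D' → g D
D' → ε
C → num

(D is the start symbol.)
No. Predict set conflict for D': { 'g' }

Relevant sets:
  FOLLOW(D') = { $, 'g' }

For D:
  PREDICT(D → c C y D D') = { 'c' }
  PREDICT(D → num) = { 'num' }
For D':
  PREDICT(D' → g D) = { 'g' }
  PREDICT(D' → ε) = { $, 'g' }
C has a single production, so nothing to check there.

Conflict found: Predict set conflict for D': { 'g' }
The grammar is NOT LL(1).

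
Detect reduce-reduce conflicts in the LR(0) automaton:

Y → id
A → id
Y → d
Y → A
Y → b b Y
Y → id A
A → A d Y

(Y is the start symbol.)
A reduce-reduce conflict occurs when an LR(0) state has two complete items [A → α .] and [B → β .] — both call for a reduction, and with no lookahead the parser cannot choose between them.

Augment with Y' → Y and build the canonical LR(0) collection (I0 = CLOSURE({[Y' → . Y]}), then GOTO on every symbol after a dot until no new states appear). It has 12 states:
  I0: { [A → . A d Y], [A → . id], [Y → . A], [Y → . b b Y], [Y → . d], [Y → . id A], [Y → . id], [Y' → . Y] }  — shift
  I1: { [A → A . d Y], [Y → A .] }  — shift, reduce
  I2: { [Y' → Y .] }  — accept
  I3: { [Y → b . b Y] }  — shift
  I4: { [Y → d .] }  — reduce
  I5: { [A → . A d Y], [A → . id], [A → id .], [Y → id . A], [Y → id .] }  — shift, 2 reduces
  I6: { [A → A . d Y], [Y → id A .] }  — shift, reduce
  I7: { [A → id .] }  — reduce
  I8: { [A → . A d Y], [A → . id], [A → A d . Y], [Y → . A], [Y → . b b Y], [Y → . d], [Y → . id A], [Y → . id] }  — shift
  I9: { [A → A d Y .] }  — reduce
  I10: { [A → . A d Y], [A → . id], [Y → . A], [Y → . b b Y], [Y → . d], [Y → . id A], [Y → . id], [Y → b b . Y] }  — shift
  I11: { [Y → b b Y .] }  — reduce

I5 contains complete items [A → id .], [Y → id .] — reduce-reduce conflict.

Answer: Yes — I5: [A → id .] vs [Y → id .]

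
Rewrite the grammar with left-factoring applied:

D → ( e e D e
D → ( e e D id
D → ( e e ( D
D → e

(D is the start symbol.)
D → ( e e D'
D' → D D''
D'' → e
D'' → id
D' → ( D
D → e

Left-factoring transforms A → αβ₁ | αβ₂ into A → αA' and A' → β₁ | β₂
(α is the longest common prefix among the alternatives). Repeat until
no nonterminal has two alternatives with a common prefix.

Round 1: D has alternatives sharing prefix '( e e'. Introduce D': D → ( e e D'
  Add: D' → D e
  Add: D' → D id
  Add: D' → ( D

Round 2: D' has alternatives sharing prefix 'D'. Introduce D'': D' → D D''
  Add: D'' → e
  Add: D'' → id

No remaining common prefixes — done.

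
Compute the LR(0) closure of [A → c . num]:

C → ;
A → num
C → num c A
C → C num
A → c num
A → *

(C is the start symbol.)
{ [A → c . num] }

Start with: [A → c . num]
The dot precedes the terminal num, so nothing is added.

CLOSURE = { [A → c . num] }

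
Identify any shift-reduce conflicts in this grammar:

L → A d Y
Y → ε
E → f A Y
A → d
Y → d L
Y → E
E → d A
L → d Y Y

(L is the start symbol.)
Augment with L' → L and build the canonical LR(0) collection (I0 = CLOSURE({[L' → . L]}), then GOTO on every symbol after a dot until no new states appear). It has 16 states:
  I0: { [A → . d], [L → . A d Y], [L → . d Y Y], [L' → . L] }  — shift
  I1: { [L → A . d Y] }  — shift
  I2: { [L' → L .] }  — accept
  I3: { [A → d .], [E → . d A], [E → . f A Y], [L → d . Y Y], [Y → . E], [Y → . d L], [Y → .] }  — shift, 2 reduces
  I4: { [Y → E .] }  — reduce
  I5: { [E → . d A], [E → . f A Y], [L → d Y . Y], [Y → . E], [Y → . d L], [Y → .] }  — shift, reduce
  I6: { [A → . d], [E → d . A], [L → . A d Y], [L → . d Y Y], [Y → d . L] }  — shift
  I7: { [A → . d], [E → f . A Y] }  — shift
  I8: { [E → . d A], [E → . f A Y], [E → f A . Y], [Y → . E], [Y → . d L], [Y → .] }  — shift, reduce
  I9: { [A → d .] }  — reduce
  I10: { [E → f A Y .] }  — reduce
  I11: { [E → d A .], [L → A . d Y] }  — shift, reduce
  I12: { [Y → d L .] }  — reduce
  I13: { [E → . d A], [E → . f A Y], [L → A d . Y], [Y → . E], [Y → . d L], [Y → .] }  — shift, reduce
  I14: { [L → A d Y .] }  — reduce
  I15: { [L → d Y Y .] }  — reduce

I3 contains reduce items [A → d .], [Y → .] and shift items [E → . d A], [E → . f A Y], [Y → . d L] — shift-reduce conflict.
I5 contains reduce item [Y → .] and shift items [E → . d A], [E → . f A Y], [Y → . d L] — shift-reduce conflict.
I8 contains reduce item [Y → .] and shift items [E → . d A], [E → . f A Y], [Y → . d L] — shift-reduce conflict.
I11 contains reduce item [E → d A .] and shift item [L → A . d Y] — shift-reduce conflict.
I13 contains reduce item [Y → .] and shift items [E → . d A], [E → . f A Y], [Y → . d L] — shift-reduce conflict.

Answer: Yes — I3: [A → d .] vs [E → . d A]; I5: [Y → .] vs [E → . d A]; I8: [Y → .] vs [E → . d A]; I11: [E → d A .] vs [L → A . d Y]; I13: [Y → .] vs [E → . d A]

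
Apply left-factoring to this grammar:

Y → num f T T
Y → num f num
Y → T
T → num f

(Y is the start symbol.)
Left-factoring transforms A → αβ₁ | αβ₂ into A → αA' and A' → β₁ | β₂
(α is the longest common prefix among the alternatives). Repeat until
no nonterminal has two alternatives with a common prefix.

Round 1: Y has alternatives sharing prefix 'num f'. Introduce Y': Y → num f Y'
  Add: Y' → T T
  Add: Y' → num

No remaining common prefixes — done.

Resulting grammar:
Y → num f Y'
Y' → T T
Y' → num
Y → T
T → num f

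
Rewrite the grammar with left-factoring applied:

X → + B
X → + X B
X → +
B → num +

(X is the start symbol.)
X → + X'
X' → B
X' → X B
X' → ε
B → num +

Left-factoring transforms A → αβ₁ | αβ₂ into A → αA' and A' → β₁ | β₂
(α is the longest common prefix among the alternatives). Repeat until
no nonterminal has two alternatives with a common prefix.

Round 1: X has alternatives sharing prefix '+'. Introduce X': X → + X'
  Add: X' → B
  Add: X' → X B
  Add: X' → ε

No remaining common prefixes — done.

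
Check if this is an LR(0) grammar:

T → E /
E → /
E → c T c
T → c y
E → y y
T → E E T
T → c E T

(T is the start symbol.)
No. Shift-reduce conflict between [T → c y .] and [E → y . y]

Augment with T' → T and build the canonical LR(0) collection (I0 = CLOSURE({[T' → . T]}), then GOTO on every symbol after a dot until no new states appear). It has 17 states:
  I0: { [E → . /], [E → . c T c], [E → . y y], [T → . E /], [T → . E E T], [T → . c E T], [T → . c y], [T' → . T] }  — shift
  I1: { [E → / .] }  — reduce
  I2: { [E → . /], [E → . c T c], [E → . y y], [T → E . /], [T → E . E T] }  — shift
  I3: { [T' → T .] }  — accept
  I4: { [E → . /], [E → . c T c], [E → . y y], [E → c . T c], [T → . E /], [T → . E E T], [T → . c E T], [T → . c y], [T → c . E T], [T → c . y] }  — shift
  I5: { [E → y . y] }  — shift
  I6: { [E → y y .] }  — reduce
  I7: { [E → . /], [E → . c T c], [E → . y y], [T → . E /], [T → . E E T], [T → . c E T], [T → . c y], [T → E . /], [T → E . E T], [T → c E . T] }  — shift
  I8: { [E → c T . c] }  — shift
  I9: { [E → y . y], [T → c y .] }  — shift, reduce
  I10: { [E → c T c .] }  — reduce
  I11: { [E → / .], [T → E / .] }  — 2 reduces
  I12: { [E → . /], [E → . c T c], [E → . y y], [T → . E /], [T → . E E T], [T → . c E T], [T → . c y], [T → E . /], [T → E . E T], [T → E E . T] }  — shift
  I13: { [T → c E T .] }  — reduce
  I14: { [T → E E T .] }  — reduce
  I15: { [E → . /], [E → . c T c], [E → . y y], [T → . E /], [T → . E E T], [T → . c E T], [T → . c y], [T → E E . T] }  — shift
  I16: { [E → . /], [E → . c T c], [E → . y y], [E → c . T c], [T → . E /], [T → . E E T], [T → . c E T], [T → . c y] }  — shift

Conflict in state I9:
  Shift-reduce conflict between [T → c y .] and [E → y . y]
So the grammar is NOT LR(0).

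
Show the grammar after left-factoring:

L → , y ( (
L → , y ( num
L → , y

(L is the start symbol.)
L → , y L'
L' → ( L''
L'' → (
L'' → num
L' → ε

Left-factoring transforms A → αβ₁ | αβ₂ into A → αA' and A' → β₁ | β₂
(α is the longest common prefix among the alternatives). Repeat until
no nonterminal has two alternatives with a common prefix.

Round 1: L has alternatives sharing prefix ', y'. Introduce L': L → , y L'
  Add: L' → ( (
  Add: L' → ( num
  Add: L' → ε

Round 2: L' has alternatives sharing prefix '('. Introduce L'': L' → ( L''
  Add: L'' → (
  Add: L'' → num

No remaining common prefixes — done.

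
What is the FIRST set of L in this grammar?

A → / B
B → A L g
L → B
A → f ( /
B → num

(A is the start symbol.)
{ '/', 'f', 'num' }

FIRST sets of the other non-terminals involved (by the same procedure, iterated to a fixed point):
  FIRST(B) = { '/', 'f', 'num' }

From L → B:
  - B is a non-terminal: add FIRST(B) \ {ε} = { '/', 'f', 'num' }
    B is not nullable, so stop

Collecting: FIRST(L) = { '/', 'f', 'num' }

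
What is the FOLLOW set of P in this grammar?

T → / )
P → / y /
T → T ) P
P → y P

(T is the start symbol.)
{ $, ')' }

In T → T ) P: P is at the end, add FOLLOW(T)
In P → y P: P is at the end; this adds FOLLOW(P) to itself — nothing new

The FOLLOW sets referred to above (computed the same way, to a fixed point):
  FOLLOW(T) = { $, ')' }

Taking the union: FOLLOW(P) = { $, ')' }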